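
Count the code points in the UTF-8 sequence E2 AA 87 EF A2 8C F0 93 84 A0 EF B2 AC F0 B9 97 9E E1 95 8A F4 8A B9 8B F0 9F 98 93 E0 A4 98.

Byte at offset 0: 0xE2 = 11100010 → 3-byte char (#1). Advance 3.
Byte at offset 3: 0xEF = 11101111 → 3-byte char (#2). Advance 3.
Byte at offset 6: 0xF0 = 11110000 → 4-byte char (#3). Advance 4.
Byte at offset 10: 0xEF = 11101111 → 3-byte char (#4). Advance 3.
Byte at offset 13: 0xF0 = 11110000 → 4-byte char (#5). Advance 4.
Byte at offset 17: 0xE1 = 11100001 → 3-byte char (#6). Advance 3.
Byte at offset 20: 0xF4 = 11110100 → 4-byte char (#7). Advance 4.
Byte at offset 24: 0xF0 = 11110000 → 4-byte char (#8). Advance 4.
Byte at offset 28: 0xE0 = 11100000 → 3-byte char (#9). Advance 3.
Reached end at offset 31 after 9 code points.

9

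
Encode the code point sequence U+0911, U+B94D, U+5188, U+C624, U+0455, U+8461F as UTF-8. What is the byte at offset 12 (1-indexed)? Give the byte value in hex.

0xA4

1-indexed offset 12 is 0-indexed offset 11.
U+0911 → 3-byte form E0 A4 91 at offsets 0–2.
U+B94D → 3-byte form EB A5 8D at offsets 3–5.
U+5188 → 3-byte form E5 86 88 at offsets 6–8.
U+C624 → 3-byte form EC 98 A4 at offsets 9–11.
Offset 11 falls in char 4's range; it's byte 3 of EC 98 A4 = 0xA4.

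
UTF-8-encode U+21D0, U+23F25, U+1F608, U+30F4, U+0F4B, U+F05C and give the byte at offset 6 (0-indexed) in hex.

U+21D0 → 3-byte form E2 87 90 at offsets 0–2.
U+23F25 → 4-byte form F0 A3 BC A5 at offsets 3–6.
Offset 6 falls in char 2's range; it's byte 4 of F0 A3 BC A5 = 0xA5.

0xA5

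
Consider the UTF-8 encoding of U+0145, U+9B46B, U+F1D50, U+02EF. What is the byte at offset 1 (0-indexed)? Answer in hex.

U+0145 → 2-byte form C5 85 at offsets 0–1.
Offset 1 falls in char 1's range; it's byte 2 of C5 85 = 0x85.

0x85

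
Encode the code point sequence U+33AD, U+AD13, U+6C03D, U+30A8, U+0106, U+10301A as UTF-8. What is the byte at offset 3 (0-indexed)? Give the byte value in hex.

U+33AD → 3-byte form E3 8E AD at offsets 0–2.
U+AD13 → 3-byte form EA B4 93 at offsets 3–5.
Offset 3 falls in char 2's range; it's byte 1 of EA B4 93 = 0xEA.

0xEA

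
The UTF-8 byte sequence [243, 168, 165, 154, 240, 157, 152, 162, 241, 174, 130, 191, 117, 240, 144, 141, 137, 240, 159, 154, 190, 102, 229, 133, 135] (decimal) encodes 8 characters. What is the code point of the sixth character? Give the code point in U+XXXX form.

Offset 0: leading byte 0xF3 = 11110011 → 4-byte char #1 = F3 A8 A5 9A.
Offset 4: leading byte 0xF0 = 11110000 → 4-byte char #2 = F0 9D 98 A2.
Offset 8: leading byte 0xF1 = 11110001 → 4-byte char #3 = F1 AE 82 BF.
Offset 12: leading byte 0x75 = 01110101 → 1-byte char #4 = 75.
Offset 13: leading byte 0xF0 = 11110000 → 4-byte char #5 = F0 90 8D 89.
Offset 17: leading byte 0xF0 = 11110000 → 4-byte char #6 = F0 9F 9A BE.
Leading byte 0xF0 = 11110000 matches 11110xxx → 4-byte sequence.
Byte 1: 0xF0 = 11110000, payload 000 (3 bits).
Byte 2: 0x9F = 10011111 (10xxxxxx ✓), payload 011111.
Byte 3: 0x9A = 10011010 (10xxxxxx ✓), payload 011010.
Byte 4: 0xBE = 10111110 (10xxxxxx ✓), payload 111110.
Concatenate: 000011111011010111110 = 0x1F6BE (21 bits → U+1F6BE).

U+1F6BE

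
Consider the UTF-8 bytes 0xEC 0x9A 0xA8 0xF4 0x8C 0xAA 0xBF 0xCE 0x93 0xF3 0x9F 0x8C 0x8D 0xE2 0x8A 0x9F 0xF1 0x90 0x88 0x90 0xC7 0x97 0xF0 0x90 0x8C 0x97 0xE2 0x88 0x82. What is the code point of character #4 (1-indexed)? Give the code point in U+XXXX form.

Offset 0: leading byte 0xEC = 11101100 → 3-byte char #1 = EC 9A A8.
Offset 3: leading byte 0xF4 = 11110100 → 4-byte char #2 = F4 8C AA BF.
Offset 7: leading byte 0xCE = 11001110 → 2-byte char #3 = CE 93.
Offset 9: leading byte 0xF3 = 11110011 → 4-byte char #4 = F3 9F 8C 8D.
Leading byte 0xF3 = 11110011 matches 11110xxx → 4-byte sequence.
Byte 1: 0xF3 = 11110011, payload 011 (3 bits).
Byte 2: 0x9F = 10011111 (10xxxxxx ✓), payload 011111.
Byte 3: 0x8C = 10001100 (10xxxxxx ✓), payload 001100.
Byte 4: 0x8D = 10001101 (10xxxxxx ✓), payload 001101.
Concatenate: 011011111001100001101 = 0xDF30D (21 bits → U+DF30D).

U+DF30D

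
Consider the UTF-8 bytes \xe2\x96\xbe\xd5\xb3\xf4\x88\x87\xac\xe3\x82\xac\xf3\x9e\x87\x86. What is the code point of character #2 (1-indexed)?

U+0573

Offset 0: leading byte 0xE2 = 11100010 → 3-byte char #1 = E2 96 BE.
Offset 3: leading byte 0xD5 = 11010101 → 2-byte char #2 = D5 B3.
Leading byte 0xD5 = 11010101 matches 110xxxxx → 2-byte sequence.
Byte 1: 0xD5 = 11010101, payload 10101 (5 bits).
Byte 2: 0xB3 = 10110011 (10xxxxxx ✓), payload 110011.
Concatenate: 10101110011 = 0x573 (11 bits → U+0573).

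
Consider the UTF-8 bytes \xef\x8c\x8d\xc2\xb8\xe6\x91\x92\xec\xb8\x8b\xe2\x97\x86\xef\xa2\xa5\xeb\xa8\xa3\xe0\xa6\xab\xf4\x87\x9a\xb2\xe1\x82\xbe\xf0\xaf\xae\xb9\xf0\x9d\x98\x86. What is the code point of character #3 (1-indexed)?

Offset 0: leading byte 0xEF = 11101111 → 3-byte char #1 = EF 8C 8D.
Offset 3: leading byte 0xC2 = 11000010 → 2-byte char #2 = C2 B8.
Offset 5: leading byte 0xE6 = 11100110 → 3-byte char #3 = E6 91 92.
Leading byte 0xE6 = 11100110 matches 1110xxxx → 3-byte sequence.
Byte 1: 0xE6 = 11100110, payload 0110 (4 bits).
Byte 2: 0x91 = 10010001 (10xxxxxx ✓), payload 010001.
Byte 3: 0x92 = 10010010 (10xxxxxx ✓), payload 010010.
Concatenate: 0110010001010010 = 0x6452 (16 bits → U+6452).

U+6452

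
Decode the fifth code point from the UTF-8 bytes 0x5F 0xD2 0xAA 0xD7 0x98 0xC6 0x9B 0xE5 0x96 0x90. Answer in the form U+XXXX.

U+5590

Offset 0: leading byte 0x5F = 01011111 → 1-byte char #1 = 5F.
Offset 1: leading byte 0xD2 = 11010010 → 2-byte char #2 = D2 AA.
Offset 3: leading byte 0xD7 = 11010111 → 2-byte char #3 = D7 98.
Offset 5: leading byte 0xC6 = 11000110 → 2-byte char #4 = C6 9B.
Offset 7: leading byte 0xE5 = 11100101 → 3-byte char #5 = E5 96 90.
Leading byte 0xE5 = 11100101 matches 1110xxxx → 3-byte sequence.
Byte 1: 0xE5 = 11100101, payload 0101 (4 bits).
Byte 2: 0x96 = 10010110 (10xxxxxx ✓), payload 010110.
Byte 3: 0x90 = 10010000 (10xxxxxx ✓), payload 010000.
Concatenate: 0101010110010000 = 0x5590 (16 bits → U+5590).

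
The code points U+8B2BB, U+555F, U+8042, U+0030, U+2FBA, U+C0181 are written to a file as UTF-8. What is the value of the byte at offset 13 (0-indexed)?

0xBA

U+8B2BB → 4-byte form F2 8B 8A BB at offsets 0–3.
U+555F → 3-byte form E5 95 9F at offsets 4–6.
U+8042 → 3-byte form E8 81 82 at offsets 7–9.
U+0030 → 1-byte form 30 at offsets 10–10.
U+2FBA → 3-byte form E2 BE BA at offsets 11–13.
Offset 13 falls in char 5's range; it's byte 3 of E2 BE BA = 0xBA.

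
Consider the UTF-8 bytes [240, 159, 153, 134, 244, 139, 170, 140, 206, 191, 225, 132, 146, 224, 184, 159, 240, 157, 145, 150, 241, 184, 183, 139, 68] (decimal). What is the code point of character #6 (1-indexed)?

U+1D456

Offset 0: leading byte 0xF0 = 11110000 → 4-byte char #1 = F0 9F 99 86.
Offset 4: leading byte 0xF4 = 11110100 → 4-byte char #2 = F4 8B AA 8C.
Offset 8: leading byte 0xCE = 11001110 → 2-byte char #3 = CE BF.
Offset 10: leading byte 0xE1 = 11100001 → 3-byte char #4 = E1 84 92.
Offset 13: leading byte 0xE0 = 11100000 → 3-byte char #5 = E0 B8 9F.
Offset 16: leading byte 0xF0 = 11110000 → 4-byte char #6 = F0 9D 91 96.
Leading byte 0xF0 = 11110000 matches 11110xxx → 4-byte sequence.
Byte 1: 0xF0 = 11110000, payload 000 (3 bits).
Byte 2: 0x9D = 10011101 (10xxxxxx ✓), payload 011101.
Byte 3: 0x91 = 10010001 (10xxxxxx ✓), payload 010001.
Byte 4: 0x96 = 10010110 (10xxxxxx ✓), payload 010110.
Concatenate: 000011101010001010110 = 0x1D456 (21 bits → U+1D456).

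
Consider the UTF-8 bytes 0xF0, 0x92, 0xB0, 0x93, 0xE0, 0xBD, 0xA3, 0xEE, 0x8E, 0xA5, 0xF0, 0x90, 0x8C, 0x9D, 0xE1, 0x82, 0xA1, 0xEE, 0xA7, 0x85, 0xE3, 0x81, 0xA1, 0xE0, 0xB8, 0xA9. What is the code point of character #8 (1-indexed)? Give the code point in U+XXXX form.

U+0E29

Offset 0: leading byte 0xF0 = 11110000 → 4-byte char #1 = F0 92 B0 93.
Offset 4: leading byte 0xE0 = 11100000 → 3-byte char #2 = E0 BD A3.
Offset 7: leading byte 0xEE = 11101110 → 3-byte char #3 = EE 8E A5.
Offset 10: leading byte 0xF0 = 11110000 → 4-byte char #4 = F0 90 8C 9D.
Offset 14: leading byte 0xE1 = 11100001 → 3-byte char #5 = E1 82 A1.
Offset 17: leading byte 0xEE = 11101110 → 3-byte char #6 = EE A7 85.
Offset 20: leading byte 0xE3 = 11100011 → 3-byte char #7 = E3 81 A1.
Offset 23: leading byte 0xE0 = 11100000 → 3-byte char #8 = E0 B8 A9.
Leading byte 0xE0 = 11100000 matches 1110xxxx → 3-byte sequence.
Byte 1: 0xE0 = 11100000, payload 0000 (4 bits).
Byte 2: 0xB8 = 10111000 (10xxxxxx ✓), payload 111000.
Byte 3: 0xA9 = 10101001 (10xxxxxx ✓), payload 101001.
Concatenate: 0000111000101001 = 0xE29 (16 bits → U+0E29).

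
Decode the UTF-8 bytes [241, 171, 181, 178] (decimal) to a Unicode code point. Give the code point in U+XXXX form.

Leading byte 0xF1 = 11110001 matches 11110xxx → 4-byte sequence.
Byte 1: 0xF1 = 11110001, payload 001 (3 bits).
Byte 2: 0xAB = 10101011 (10xxxxxx ✓), payload 101011.
Byte 3: 0xB5 = 10110101 (10xxxxxx ✓), payload 110101.
Byte 4: 0xB2 = 10110010 (10xxxxxx ✓), payload 110010.
Concatenate: 001101011110101110010 = 0x6BD72 (21 bits → U+6BD72).

U+6BD72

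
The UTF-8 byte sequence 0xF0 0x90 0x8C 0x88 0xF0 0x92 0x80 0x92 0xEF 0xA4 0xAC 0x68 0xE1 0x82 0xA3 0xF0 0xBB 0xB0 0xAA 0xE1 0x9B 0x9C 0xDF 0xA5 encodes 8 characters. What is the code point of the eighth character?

U+07E5

Offset 0: leading byte 0xF0 = 11110000 → 4-byte char #1 = F0 90 8C 88.
Offset 4: leading byte 0xF0 = 11110000 → 4-byte char #2 = F0 92 80 92.
Offset 8: leading byte 0xEF = 11101111 → 3-byte char #3 = EF A4 AC.
Offset 11: leading byte 0x68 = 01101000 → 1-byte char #4 = 68.
Offset 12: leading byte 0xE1 = 11100001 → 3-byte char #5 = E1 82 A3.
Offset 15: leading byte 0xF0 = 11110000 → 4-byte char #6 = F0 BB B0 AA.
Offset 19: leading byte 0xE1 = 11100001 → 3-byte char #7 = E1 9B 9C.
Offset 22: leading byte 0xDF = 11011111 → 2-byte char #8 = DF A5.
Leading byte 0xDF = 11011111 matches 110xxxxx → 2-byte sequence.
Byte 1: 0xDF = 11011111, payload 11111 (5 bits).
Byte 2: 0xA5 = 10100101 (10xxxxxx ✓), payload 100101.
Concatenate: 11111100101 = 0x7E5 (11 bits → U+07E5).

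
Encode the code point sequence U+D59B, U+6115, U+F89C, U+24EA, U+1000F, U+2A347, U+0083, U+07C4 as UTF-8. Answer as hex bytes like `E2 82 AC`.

ED 96 9B E6 84 95 EF A2 9C E2 93 AA F0 90 80 8F F0 AA 8D 87 C2 83 DF 84

U+D59B: 3-byte form → ED 96 9B.
U+6115: 3-byte form → E6 84 95.
U+F89C: 3-byte form → EF A2 9C.
U+24EA: 3-byte form → E2 93 AA.
U+1000F: 4-byte form → F0 90 80 8F.
U+2A347: 4-byte form → F0 AA 8D 87.
U+0083: 2-byte form → C2 83.
U+07C4: 2-byte form → DF 84.
Concatenated (24 bytes): ED 96 9B E6 84 95 EF A2 9C E2 93 AA F0 90 80 8F F0 AA 8D 87 C2 83 DF 84.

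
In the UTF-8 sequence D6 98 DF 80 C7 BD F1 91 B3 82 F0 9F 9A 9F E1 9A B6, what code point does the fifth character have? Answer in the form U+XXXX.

Offset 0: leading byte 0xD6 = 11010110 → 2-byte char #1 = D6 98.
Offset 2: leading byte 0xDF = 11011111 → 2-byte char #2 = DF 80.
Offset 4: leading byte 0xC7 = 11000111 → 2-byte char #3 = C7 BD.
Offset 6: leading byte 0xF1 = 11110001 → 4-byte char #4 = F1 91 B3 82.
Offset 10: leading byte 0xF0 = 11110000 → 4-byte char #5 = F0 9F 9A 9F.
Leading byte 0xF0 = 11110000 matches 11110xxx → 4-byte sequence.
Byte 1: 0xF0 = 11110000, payload 000 (3 bits).
Byte 2: 0x9F = 10011111 (10xxxxxx ✓), payload 011111.
Byte 3: 0x9A = 10011010 (10xxxxxx ✓), payload 011010.
Byte 4: 0x9F = 10011111 (10xxxxxx ✓), payload 011111.
Concatenate: 000011111011010011111 = 0x1F69F (21 bits → U+1F69F).

U+1F69F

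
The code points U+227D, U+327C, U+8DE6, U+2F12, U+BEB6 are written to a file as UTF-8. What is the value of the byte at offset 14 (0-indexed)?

U+227D → 3-byte form E2 89 BD at offsets 0–2.
U+327C → 3-byte form E3 89 BC at offsets 3–5.
U+8DE6 → 3-byte form E8 B7 A6 at offsets 6–8.
U+2F12 → 3-byte form E2 BC 92 at offsets 9–11.
U+BEB6 → 3-byte form EB BA B6 at offsets 12–14.
Offset 14 falls in char 5's range; it's byte 3 of EB BA B6 = 0xB6.

0xB6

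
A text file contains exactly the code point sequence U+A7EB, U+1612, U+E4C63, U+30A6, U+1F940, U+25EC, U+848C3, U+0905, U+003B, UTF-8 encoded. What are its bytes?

U+A7EB: 3-byte form → EA 9F AB.
U+1612: 3-byte form → E1 98 92.
U+E4C63: 4-byte form → F3 A4 B1 A3.
U+30A6: 3-byte form → E3 82 A6.
U+1F940: 4-byte form → F0 9F A5 80.
U+25EC: 3-byte form → E2 97 AC.
U+848C3: 4-byte form → F2 84 A3 83.
U+0905: 3-byte form → E0 A4 85.
U+003B: 1-byte form → 3B.
Concatenated (28 bytes): EA 9F AB E1 98 92 F3 A4 B1 A3 E3 82 A6 F0 9F A5 80 E2 97 AC F2 84 A3 83 E0 A4 85 3B.

EA 9F AB E1 98 92 F3 A4 B1 A3 E3 82 A6 F0 9F A5 80 E2 97 AC F2 84 A3 83 E0 A4 85 3B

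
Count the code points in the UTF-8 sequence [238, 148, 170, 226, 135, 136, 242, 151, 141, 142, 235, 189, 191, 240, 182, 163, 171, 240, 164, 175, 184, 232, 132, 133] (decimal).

7

Byte at offset 0: 0xEE = 11101110 → 3-byte char (#1). Advance 3.
Byte at offset 3: 0xE2 = 11100010 → 3-byte char (#2). Advance 3.
Byte at offset 6: 0xF2 = 11110010 → 4-byte char (#3). Advance 4.
Byte at offset 10: 0xEB = 11101011 → 3-byte char (#4). Advance 3.
Byte at offset 13: 0xF0 = 11110000 → 4-byte char (#5). Advance 4.
Byte at offset 17: 0xF0 = 11110000 → 4-byte char (#6). Advance 4.
Byte at offset 21: 0xE8 = 11101000 → 3-byte char (#7). Advance 3.
Reached end at offset 24 after 7 code points.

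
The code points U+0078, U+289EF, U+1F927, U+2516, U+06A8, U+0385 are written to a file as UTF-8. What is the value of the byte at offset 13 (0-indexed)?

0xA8

U+0078 → 1-byte form 78 at offsets 0–0.
U+289EF → 4-byte form F0 A8 A7 AF at offsets 1–4.
U+1F927 → 4-byte form F0 9F A4 A7 at offsets 5–8.
U+2516 → 3-byte form E2 94 96 at offsets 9–11.
U+06A8 → 2-byte form DA A8 at offsets 12–13.
Offset 13 falls in char 5's range; it's byte 2 of DA A8 = 0xA8.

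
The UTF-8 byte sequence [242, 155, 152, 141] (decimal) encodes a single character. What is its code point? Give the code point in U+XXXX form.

U+9B60D

Leading byte 0xF2 = 11110010 matches 11110xxx → 4-byte sequence.
Byte 1: 0xF2 = 11110010, payload 010 (3 bits).
Byte 2: 0x9B = 10011011 (10xxxxxx ✓), payload 011011.
Byte 3: 0x98 = 10011000 (10xxxxxx ✓), payload 011000.
Byte 4: 0x8D = 10001101 (10xxxxxx ✓), payload 001101.
Concatenate: 010011011011000001101 = 0x9B60D (21 bits → U+9B60D).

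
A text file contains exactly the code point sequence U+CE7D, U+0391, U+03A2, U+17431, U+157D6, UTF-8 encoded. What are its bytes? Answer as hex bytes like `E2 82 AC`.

U+CE7D: 3-byte form → EC B9 BD.
U+0391: 2-byte form → CE 91.
U+03A2: 2-byte form → CE A2.
U+17431: 4-byte form → F0 97 90 B1.
U+157D6: 4-byte form → F0 95 9F 96.
Concatenated (15 bytes): EC B9 BD CE 91 CE A2 F0 97 90 B1 F0 95 9F 96.

EC B9 BD CE 91 CE A2 F0 97 90 B1 F0 95 9F 96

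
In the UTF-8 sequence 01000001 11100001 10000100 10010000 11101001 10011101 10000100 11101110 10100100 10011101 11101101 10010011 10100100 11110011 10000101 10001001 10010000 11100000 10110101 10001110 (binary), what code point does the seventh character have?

U+0D4E

Offset 0: leading byte 0x41 = 01000001 → 1-byte char #1 = 41.
Offset 1: leading byte 0xE1 = 11100001 → 3-byte char #2 = E1 84 90.
Offset 4: leading byte 0xE9 = 11101001 → 3-byte char #3 = E9 9D 84.
Offset 7: leading byte 0xEE = 11101110 → 3-byte char #4 = EE A4 9D.
Offset 10: leading byte 0xED = 11101101 → 3-byte char #5 = ED 93 A4.
Offset 13: leading byte 0xF3 = 11110011 → 4-byte char #6 = F3 85 89 90.
Offset 17: leading byte 0xE0 = 11100000 → 3-byte char #7 = E0 B5 8E.
Leading byte 0xE0 = 11100000 matches 1110xxxx → 3-byte sequence.
Byte 1: 0xE0 = 11100000, payload 0000 (4 bits).
Byte 2: 0xB5 = 10110101 (10xxxxxx ✓), payload 110101.
Byte 3: 0x8E = 10001110 (10xxxxxx ✓), payload 001110.
Concatenate: 0000110101001110 = 0xD4E (16 bits → U+0D4E).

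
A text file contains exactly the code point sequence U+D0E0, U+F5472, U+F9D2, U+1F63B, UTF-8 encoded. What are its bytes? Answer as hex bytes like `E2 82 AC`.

ED 83 A0 F3 B5 91 B2 EF A7 92 F0 9F 98 BB

U+D0E0: 3-byte form → ED 83 A0.
U+F5472: 4-byte form → F3 B5 91 B2.
U+F9D2: 3-byte form → EF A7 92.
U+1F63B: 4-byte form → F0 9F 98 BB.
Concatenated (14 bytes): ED 83 A0 F3 B5 91 B2 EF A7 92 F0 9F 98 BB.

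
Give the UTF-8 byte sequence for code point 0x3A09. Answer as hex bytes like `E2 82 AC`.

U+3A09 = 0x3A09 = 14857 decimal. In range U+0800–U+FFFF → 3-byte form: 1110xxxx 10xxxxxx 10xxxxxx.
Binary (16 bits): 0011101000001001.
Split 4+6+6: 0011 | 101000 | 001001.
Byte 1: 11100011 = 0xE3.
Byte 2: 10101000 = 0xA8.
Byte 3: 10001001 = 0x89.

E3 A8 89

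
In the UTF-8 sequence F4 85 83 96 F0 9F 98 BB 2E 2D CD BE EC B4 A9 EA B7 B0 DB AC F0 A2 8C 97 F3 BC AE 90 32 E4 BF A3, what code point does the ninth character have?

U+22317

Offset 0: leading byte 0xF4 = 11110100 → 4-byte char #1 = F4 85 83 96.
Offset 4: leading byte 0xF0 = 11110000 → 4-byte char #2 = F0 9F 98 BB.
Offset 8: leading byte 0x2E = 00101110 → 1-byte char #3 = 2E.
Offset 9: leading byte 0x2D = 00101101 → 1-byte char #4 = 2D.
Offset 10: leading byte 0xCD = 11001101 → 2-byte char #5 = CD BE.
Offset 12: leading byte 0xEC = 11101100 → 3-byte char #6 = EC B4 A9.
Offset 15: leading byte 0xEA = 11101010 → 3-byte char #7 = EA B7 B0.
Offset 18: leading byte 0xDB = 11011011 → 2-byte char #8 = DB AC.
Offset 20: leading byte 0xF0 = 11110000 → 4-byte char #9 = F0 A2 8C 97.
Leading byte 0xF0 = 11110000 matches 11110xxx → 4-byte sequence.
Byte 1: 0xF0 = 11110000, payload 000 (3 bits).
Byte 2: 0xA2 = 10100010 (10xxxxxx ✓), payload 100010.
Byte 3: 0x8C = 10001100 (10xxxxxx ✓), payload 001100.
Byte 4: 0x97 = 10010111 (10xxxxxx ✓), payload 010111.
Concatenate: 000100010001100010111 = 0x22317 (21 bits → U+22317).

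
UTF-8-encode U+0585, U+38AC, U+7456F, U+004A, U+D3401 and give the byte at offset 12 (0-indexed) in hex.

U+0585 → 2-byte form D6 85 at offsets 0–1.
U+38AC → 3-byte form E3 A2 AC at offsets 2–4.
U+7456F → 4-byte form F1 B4 95 AF at offsets 5–8.
U+004A → 1-byte form 4A at offsets 9–9.
U+D3401 → 4-byte form F3 93 90 81 at offsets 10–13.
Offset 12 falls in char 5's range; it's byte 3 of F3 93 90 81 = 0x90.

0x90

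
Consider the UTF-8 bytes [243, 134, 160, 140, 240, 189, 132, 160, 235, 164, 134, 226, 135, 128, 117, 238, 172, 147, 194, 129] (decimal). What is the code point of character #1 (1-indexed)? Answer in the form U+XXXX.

Offset 0: leading byte 0xF3 = 11110011 → 4-byte char #1 = F3 86 A0 8C.
Leading byte 0xF3 = 11110011 matches 11110xxx → 4-byte sequence.
Byte 1: 0xF3 = 11110011, payload 011 (3 bits).
Byte 2: 0x86 = 10000110 (10xxxxxx ✓), payload 000110.
Byte 3: 0xA0 = 10100000 (10xxxxxx ✓), payload 100000.
Byte 4: 0x8C = 10001100 (10xxxxxx ✓), payload 001100.
Concatenate: 011000110100000001100 = 0xC680C (21 bits → U+C680C).

U+C680C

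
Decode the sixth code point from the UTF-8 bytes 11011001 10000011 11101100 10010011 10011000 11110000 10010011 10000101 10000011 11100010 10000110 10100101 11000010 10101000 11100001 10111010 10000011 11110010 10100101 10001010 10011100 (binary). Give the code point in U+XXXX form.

Offset 0: leading byte 0xD9 = 11011001 → 2-byte char #1 = D9 83.
Offset 2: leading byte 0xEC = 11101100 → 3-byte char #2 = EC 93 98.
Offset 5: leading byte 0xF0 = 11110000 → 4-byte char #3 = F0 93 85 83.
Offset 9: leading byte 0xE2 = 11100010 → 3-byte char #4 = E2 86 A5.
Offset 12: leading byte 0xC2 = 11000010 → 2-byte char #5 = C2 A8.
Offset 14: leading byte 0xE1 = 11100001 → 3-byte char #6 = E1 BA 83.
Leading byte 0xE1 = 11100001 matches 1110xxxx → 3-byte sequence.
Byte 1: 0xE1 = 11100001, payload 0001 (4 bits).
Byte 2: 0xBA = 10111010 (10xxxxxx ✓), payload 111010.
Byte 3: 0x83 = 10000011 (10xxxxxx ✓), payload 000011.
Concatenate: 0001111010000011 = 0x1E83 (16 bits → U+1E83).

U+1E83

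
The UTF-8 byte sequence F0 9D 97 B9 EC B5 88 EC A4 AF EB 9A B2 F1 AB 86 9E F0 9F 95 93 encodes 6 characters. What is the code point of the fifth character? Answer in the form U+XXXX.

U+6B19E

Offset 0: leading byte 0xF0 = 11110000 → 4-byte char #1 = F0 9D 97 B9.
Offset 4: leading byte 0xEC = 11101100 → 3-byte char #2 = EC B5 88.
Offset 7: leading byte 0xEC = 11101100 → 3-byte char #3 = EC A4 AF.
Offset 10: leading byte 0xEB = 11101011 → 3-byte char #4 = EB 9A B2.
Offset 13: leading byte 0xF1 = 11110001 → 4-byte char #5 = F1 AB 86 9E.
Leading byte 0xF1 = 11110001 matches 11110xxx → 4-byte sequence.
Byte 1: 0xF1 = 11110001, payload 001 (3 bits).
Byte 2: 0xAB = 10101011 (10xxxxxx ✓), payload 101011.
Byte 3: 0x86 = 10000110 (10xxxxxx ✓), payload 000110.
Byte 4: 0x9E = 10011110 (10xxxxxx ✓), payload 011110.
Concatenate: 001101011000110011110 = 0x6B19E (21 bits → U+6B19E).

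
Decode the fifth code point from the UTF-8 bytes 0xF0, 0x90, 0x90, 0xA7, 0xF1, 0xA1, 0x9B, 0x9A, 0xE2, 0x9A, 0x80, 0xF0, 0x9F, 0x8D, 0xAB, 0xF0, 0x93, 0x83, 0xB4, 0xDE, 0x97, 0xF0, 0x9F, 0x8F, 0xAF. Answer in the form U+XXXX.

U+130F4

Offset 0: leading byte 0xF0 = 11110000 → 4-byte char #1 = F0 90 90 A7.
Offset 4: leading byte 0xF1 = 11110001 → 4-byte char #2 = F1 A1 9B 9A.
Offset 8: leading byte 0xE2 = 11100010 → 3-byte char #3 = E2 9A 80.
Offset 11: leading byte 0xF0 = 11110000 → 4-byte char #4 = F0 9F 8D AB.
Offset 15: leading byte 0xF0 = 11110000 → 4-byte char #5 = F0 93 83 B4.
Leading byte 0xF0 = 11110000 matches 11110xxx → 4-byte sequence.
Byte 1: 0xF0 = 11110000, payload 000 (3 bits).
Byte 2: 0x93 = 10010011 (10xxxxxx ✓), payload 010011.
Byte 3: 0x83 = 10000011 (10xxxxxx ✓), payload 000011.
Byte 4: 0xB4 = 10110100 (10xxxxxx ✓), payload 110100.
Concatenate: 000010011000011110100 = 0x130F4 (21 bits → U+130F4).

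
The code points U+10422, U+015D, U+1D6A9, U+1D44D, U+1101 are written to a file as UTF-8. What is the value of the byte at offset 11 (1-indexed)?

0xF0

1-indexed offset 11 is 0-indexed offset 10.
U+10422 → 4-byte form F0 90 90 A2 at offsets 0–3.
U+015D → 2-byte form C5 9D at offsets 4–5.
U+1D6A9 → 4-byte form F0 9D 9A A9 at offsets 6–9.
U+1D44D → 4-byte form F0 9D 91 8D at offsets 10–13.
Offset 10 falls in char 4's range; it's byte 1 of F0 9D 91 8D = 0xF0.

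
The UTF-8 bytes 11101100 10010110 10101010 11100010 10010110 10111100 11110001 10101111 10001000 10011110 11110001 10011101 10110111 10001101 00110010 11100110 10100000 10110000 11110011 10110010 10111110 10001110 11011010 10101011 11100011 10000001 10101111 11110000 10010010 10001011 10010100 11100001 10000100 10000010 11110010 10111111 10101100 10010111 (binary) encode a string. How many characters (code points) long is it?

Byte at offset 0: 0xEC = 11101100 → 3-byte char (#1). Advance 3.
Byte at offset 3: 0xE2 = 11100010 → 3-byte char (#2). Advance 3.
Byte at offset 6: 0xF1 = 11110001 → 4-byte char (#3). Advance 4.
Byte at offset 10: 0xF1 = 11110001 → 4-byte char (#4). Advance 4.
Byte at offset 14: 0x32 = 00110010 → 1-byte char (#5). Advance 1.
Byte at offset 15: 0xE6 = 11100110 → 3-byte char (#6). Advance 3.
Byte at offset 18: 0xF3 = 11110011 → 4-byte char (#7). Advance 4.
Byte at offset 22: 0xDA = 11011010 → 2-byte char (#8). Advance 2.
Byte at offset 24: 0xE3 = 11100011 → 3-byte char (#9). Advance 3.
Byte at offset 27: 0xF0 = 11110000 → 4-byte char (#10). Advance 4.
Byte at offset 31: 0xE1 = 11100001 → 3-byte char (#11). Advance 3.
Byte at offset 34: 0xF2 = 11110010 → 4-byte char (#12). Advance 4.
Reached end at offset 38 after 12 code points.

12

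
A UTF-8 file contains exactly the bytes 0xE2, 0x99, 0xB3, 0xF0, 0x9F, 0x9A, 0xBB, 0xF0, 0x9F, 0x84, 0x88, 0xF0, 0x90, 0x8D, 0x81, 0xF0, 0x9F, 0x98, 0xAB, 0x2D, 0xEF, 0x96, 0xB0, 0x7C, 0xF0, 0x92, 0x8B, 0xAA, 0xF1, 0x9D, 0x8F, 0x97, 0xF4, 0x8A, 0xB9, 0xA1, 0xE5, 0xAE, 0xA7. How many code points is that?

Byte at offset 0: 0xE2 = 11100010 → 3-byte char (#1). Advance 3.
Byte at offset 3: 0xF0 = 11110000 → 4-byte char (#2). Advance 4.
Byte at offset 7: 0xF0 = 11110000 → 4-byte char (#3). Advance 4.
Byte at offset 11: 0xF0 = 11110000 → 4-byte char (#4). Advance 4.
Byte at offset 15: 0xF0 = 11110000 → 4-byte char (#5). Advance 4.
Byte at offset 19: 0x2D = 00101101 → 1-byte char (#6). Advance 1.
Byte at offset 20: 0xEF = 11101111 → 3-byte char (#7). Advance 3.
Byte at offset 23: 0x7C = 01111100 → 1-byte char (#8). Advance 1.
Byte at offset 24: 0xF0 = 11110000 → 4-byte char (#9). Advance 4.
Byte at offset 28: 0xF1 = 11110001 → 4-byte char (#10). Advance 4.
Byte at offset 32: 0xF4 = 11110100 → 4-byte char (#11). Advance 4.
Byte at offset 36: 0xE5 = 11100101 → 3-byte char (#12). Advance 3.
Reached end at offset 39 after 12 code points.

12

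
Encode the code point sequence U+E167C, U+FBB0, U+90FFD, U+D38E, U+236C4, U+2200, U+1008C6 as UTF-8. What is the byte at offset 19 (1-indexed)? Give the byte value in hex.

1-indexed offset 19 is 0-indexed offset 18.
U+E167C → 4-byte form F3 A1 99 BC at offsets 0–3.
U+FBB0 → 3-byte form EF AE B0 at offsets 4–6.
U+90FFD → 4-byte form F2 90 BF BD at offsets 7–10.
U+D38E → 3-byte form ED 8E 8E at offsets 11–13.
U+236C4 → 4-byte form F0 A3 9B 84 at offsets 14–17.
U+2200 → 3-byte form E2 88 80 at offsets 18–20.
Offset 18 falls in char 6's range; it's byte 1 of E2 88 80 = 0xE2.

0xE2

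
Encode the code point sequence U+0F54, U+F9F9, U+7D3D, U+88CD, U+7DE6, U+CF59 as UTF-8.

U+0F54: 3-byte form → E0 BD 94.
U+F9F9: 3-byte form → EF A7 B9.
U+7D3D: 3-byte form → E7 B4 BD.
U+88CD: 3-byte form → E8 A3 8D.
U+7DE6: 3-byte form → E7 B7 A6.
U+CF59: 3-byte form → EC BD 99.
Concatenated (18 bytes): E0 BD 94 EF A7 B9 E7 B4 BD E8 A3 8D E7 B7 A6 EC BD 99.

E0 BD 94 EF A7 B9 E7 B4 BD E8 A3 8D E7 B7 A6 EC BD 99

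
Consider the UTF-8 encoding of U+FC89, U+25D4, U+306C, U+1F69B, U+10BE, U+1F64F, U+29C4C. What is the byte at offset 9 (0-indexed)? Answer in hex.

U+FC89 → 3-byte form EF B2 89 at offsets 0–2.
U+25D4 → 3-byte form E2 97 94 at offsets 3–5.
U+306C → 3-byte form E3 81 AC at offsets 6–8.
U+1F69B → 4-byte form F0 9F 9A 9B at offsets 9–12.
Offset 9 falls in char 4's range; it's byte 1 of F0 9F 9A 9B = 0xF0.

0xF0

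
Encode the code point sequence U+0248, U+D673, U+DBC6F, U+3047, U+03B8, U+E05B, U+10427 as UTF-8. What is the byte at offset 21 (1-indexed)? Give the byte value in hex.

0xA7

1-indexed offset 21 is 0-indexed offset 20.
U+0248 → 2-byte form C9 88 at offsets 0–1.
U+D673 → 3-byte form ED 99 B3 at offsets 2–4.
U+DBC6F → 4-byte form F3 9B B1 AF at offsets 5–8.
U+3047 → 3-byte form E3 81 87 at offsets 9–11.
U+03B8 → 2-byte form CE B8 at offsets 12–13.
U+E05B → 3-byte form EE 81 9B at offsets 14–16.
U+10427 → 4-byte form F0 90 90 A7 at offsets 17–20.
Offset 20 falls in char 7's range; it's byte 4 of F0 90 90 A7 = 0xA7.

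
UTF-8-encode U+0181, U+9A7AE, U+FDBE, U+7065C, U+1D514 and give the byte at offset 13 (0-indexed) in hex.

U+0181 → 2-byte form C6 81 at offsets 0–1.
U+9A7AE → 4-byte form F2 9A 9E AE at offsets 2–5.
U+FDBE → 3-byte form EF B6 BE at offsets 6–8.
U+7065C → 4-byte form F1 B0 99 9C at offsets 9–12.
U+1D514 → 4-byte form F0 9D 94 94 at offsets 13–16.
Offset 13 falls in char 5's range; it's byte 1 of F0 9D 94 94 = 0xF0.

0xF0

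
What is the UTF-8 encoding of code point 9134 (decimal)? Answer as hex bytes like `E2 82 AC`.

U+23AE = 0x23AE = 9134 decimal. In range U+0800–U+FFFF → 3-byte form: 1110xxxx 10xxxxxx 10xxxxxx.
Binary (16 bits): 0010001110101110.
Split 4+6+6: 0010 | 001110 | 101110.
Byte 1: 11100010 = 0xE2.
Byte 2: 10001110 = 0x8E.
Byte 3: 10101110 = 0xAE.

E2 8E AE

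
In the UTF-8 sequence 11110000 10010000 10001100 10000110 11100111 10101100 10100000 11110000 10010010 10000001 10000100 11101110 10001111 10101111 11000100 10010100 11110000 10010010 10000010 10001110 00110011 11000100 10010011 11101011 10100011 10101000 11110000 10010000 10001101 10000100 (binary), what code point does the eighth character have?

U+0113

Offset 0: leading byte 0xF0 = 11110000 → 4-byte char #1 = F0 90 8C 86.
Offset 4: leading byte 0xE7 = 11100111 → 3-byte char #2 = E7 AC A0.
Offset 7: leading byte 0xF0 = 11110000 → 4-byte char #3 = F0 92 81 84.
Offset 11: leading byte 0xEE = 11101110 → 3-byte char #4 = EE 8F AF.
Offset 14: leading byte 0xC4 = 11000100 → 2-byte char #5 = C4 94.
Offset 16: leading byte 0xF0 = 11110000 → 4-byte char #6 = F0 92 82 8E.
Offset 20: leading byte 0x33 = 00110011 → 1-byte char #7 = 33.
Offset 21: leading byte 0xC4 = 11000100 → 2-byte char #8 = C4 93.
Leading byte 0xC4 = 11000100 matches 110xxxxx → 2-byte sequence.
Byte 1: 0xC4 = 11000100, payload 00100 (5 bits).
Byte 2: 0x93 = 10010011 (10xxxxxx ✓), payload 010011.
Concatenate: 00100010011 = 0x113 (11 bits → U+0113).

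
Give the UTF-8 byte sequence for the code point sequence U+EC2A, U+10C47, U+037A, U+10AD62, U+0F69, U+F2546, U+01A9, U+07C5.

U+EC2A: 3-byte form → EE B0 AA.
U+10C47: 4-byte form → F0 90 B1 87.
U+037A: 2-byte form → CD BA.
U+10AD62: 4-byte form → F4 8A B5 A2.
U+0F69: 3-byte form → E0 BD A9.
U+F2546: 4-byte form → F3 B2 95 86.
U+01A9: 2-byte form → C6 A9.
U+07C5: 2-byte form → DF 85.
Concatenated (24 bytes): EE B0 AA F0 90 B1 87 CD BA F4 8A B5 A2 E0 BD A9 F3 B2 95 86 C6 A9 DF 85.

EE B0 AA F0 90 B1 87 CD BA F4 8A B5 A2 E0 BD A9 F3 B2 95 86 C6 A9 DF 85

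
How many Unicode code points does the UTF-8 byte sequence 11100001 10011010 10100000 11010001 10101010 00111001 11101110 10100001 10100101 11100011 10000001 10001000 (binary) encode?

Byte at offset 0: 0xE1 = 11100001 → 3-byte char (#1). Advance 3.
Byte at offset 3: 0xD1 = 11010001 → 2-byte char (#2). Advance 2.
Byte at offset 5: 0x39 = 00111001 → 1-byte char (#3). Advance 1.
Byte at offset 6: 0xEE = 11101110 → 3-byte char (#4). Advance 3.
Byte at offset 9: 0xE3 = 11100011 → 3-byte char (#5). Advance 3.
Reached end at offset 12 after 5 code points.

5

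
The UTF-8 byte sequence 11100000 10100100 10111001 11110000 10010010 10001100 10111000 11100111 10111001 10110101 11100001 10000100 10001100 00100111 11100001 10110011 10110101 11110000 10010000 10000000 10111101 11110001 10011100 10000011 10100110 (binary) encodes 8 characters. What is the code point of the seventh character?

U+1003D

Offset 0: leading byte 0xE0 = 11100000 → 3-byte char #1 = E0 A4 B9.
Offset 3: leading byte 0xF0 = 11110000 → 4-byte char #2 = F0 92 8C B8.
Offset 7: leading byte 0xE7 = 11100111 → 3-byte char #3 = E7 B9 B5.
Offset 10: leading byte 0xE1 = 11100001 → 3-byte char #4 = E1 84 8C.
Offset 13: leading byte 0x27 = 00100111 → 1-byte char #5 = 27.
Offset 14: leading byte 0xE1 = 11100001 → 3-byte char #6 = E1 B3 B5.
Offset 17: leading byte 0xF0 = 11110000 → 4-byte char #7 = F0 90 80 BD.
Leading byte 0xF0 = 11110000 matches 11110xxx → 4-byte sequence.
Byte 1: 0xF0 = 11110000, payload 000 (3 bits).
Byte 2: 0x90 = 10010000 (10xxxxxx ✓), payload 010000.
Byte 3: 0x80 = 10000000 (10xxxxxx ✓), payload 000000.
Byte 4: 0xBD = 10111101 (10xxxxxx ✓), payload 111101.
Concatenate: 000010000000000111101 = 0x1003D (21 bits → U+1003D).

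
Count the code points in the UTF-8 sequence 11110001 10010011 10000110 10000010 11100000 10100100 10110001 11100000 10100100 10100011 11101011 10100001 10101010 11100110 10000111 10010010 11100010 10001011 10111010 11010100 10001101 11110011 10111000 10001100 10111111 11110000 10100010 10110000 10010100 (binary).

Byte at offset 0: 0xF1 = 11110001 → 4-byte char (#1). Advance 4.
Byte at offset 4: 0xE0 = 11100000 → 3-byte char (#2). Advance 3.
Byte at offset 7: 0xE0 = 11100000 → 3-byte char (#3). Advance 3.
Byte at offset 10: 0xEB = 11101011 → 3-byte char (#4). Advance 3.
Byte at offset 13: 0xE6 = 11100110 → 3-byte char (#5). Advance 3.
Byte at offset 16: 0xE2 = 11100010 → 3-byte char (#6). Advance 3.
Byte at offset 19: 0xD4 = 11010100 → 2-byte char (#7). Advance 2.
Byte at offset 21: 0xF3 = 11110011 → 4-byte char (#8). Advance 4.
Byte at offset 25: 0xF0 = 11110000 → 4-byte char (#9). Advance 4.
Reached end at offset 29 after 9 code points.

9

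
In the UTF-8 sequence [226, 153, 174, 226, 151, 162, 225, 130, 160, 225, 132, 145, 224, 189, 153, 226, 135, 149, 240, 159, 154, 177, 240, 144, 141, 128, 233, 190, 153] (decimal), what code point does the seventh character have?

Offset 0: leading byte 0xE2 = 11100010 → 3-byte char #1 = E2 99 AE.
Offset 3: leading byte 0xE2 = 11100010 → 3-byte char #2 = E2 97 A2.
Offset 6: leading byte 0xE1 = 11100001 → 3-byte char #3 = E1 82 A0.
Offset 9: leading byte 0xE1 = 11100001 → 3-byte char #4 = E1 84 91.
Offset 12: leading byte 0xE0 = 11100000 → 3-byte char #5 = E0 BD 99.
Offset 15: leading byte 0xE2 = 11100010 → 3-byte char #6 = E2 87 95.
Offset 18: leading byte 0xF0 = 11110000 → 4-byte char #7 = F0 9F 9A B1.
Leading byte 0xF0 = 11110000 matches 11110xxx → 4-byte sequence.
Byte 1: 0xF0 = 11110000, payload 000 (3 bits).
Byte 2: 0x9F = 10011111 (10xxxxxx ✓), payload 011111.
Byte 3: 0x9A = 10011010 (10xxxxxx ✓), payload 011010.
Byte 4: 0xB1 = 10110001 (10xxxxxx ✓), payload 110001.
Concatenate: 000011111011010110001 = 0x1F6B1 (21 bits → U+1F6B1).

U+1F6B1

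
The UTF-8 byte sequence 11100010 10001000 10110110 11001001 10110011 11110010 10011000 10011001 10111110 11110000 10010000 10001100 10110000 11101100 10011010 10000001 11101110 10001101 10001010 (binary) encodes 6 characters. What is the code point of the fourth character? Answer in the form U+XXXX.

U+10330

Offset 0: leading byte 0xE2 = 11100010 → 3-byte char #1 = E2 88 B6.
Offset 3: leading byte 0xC9 = 11001001 → 2-byte char #2 = C9 B3.
Offset 5: leading byte 0xF2 = 11110010 → 4-byte char #3 = F2 98 99 BE.
Offset 9: leading byte 0xF0 = 11110000 → 4-byte char #4 = F0 90 8C B0.
Leading byte 0xF0 = 11110000 matches 11110xxx → 4-byte sequence.
Byte 1: 0xF0 = 11110000, payload 000 (3 bits).
Byte 2: 0x90 = 10010000 (10xxxxxx ✓), payload 010000.
Byte 3: 0x8C = 10001100 (10xxxxxx ✓), payload 001100.
Byte 4: 0xB0 = 10110000 (10xxxxxx ✓), payload 110000.
Concatenate: 000010000001100110000 = 0x10330 (21 bits → U+10330).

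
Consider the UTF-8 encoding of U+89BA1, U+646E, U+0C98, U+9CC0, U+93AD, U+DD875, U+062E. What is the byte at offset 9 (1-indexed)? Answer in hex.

1-indexed offset 9 is 0-indexed offset 8.
U+89BA1 → 4-byte form F2 89 AE A1 at offsets 0–3.
U+646E → 3-byte form E6 91 AE at offsets 4–6.
U+0C98 → 3-byte form E0 B2 98 at offsets 7–9.
Offset 8 falls in char 3's range; it's byte 2 of E0 B2 98 = 0xB2.

0xB2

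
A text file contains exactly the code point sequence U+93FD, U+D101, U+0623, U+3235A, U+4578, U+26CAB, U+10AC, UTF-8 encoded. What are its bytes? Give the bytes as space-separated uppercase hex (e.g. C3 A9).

U+93FD: 3-byte form → E9 8F BD.
U+D101: 3-byte form → ED 84 81.
U+0623: 2-byte form → D8 A3.
U+3235A: 4-byte form → F0 B2 8D 9A.
U+4578: 3-byte form → E4 95 B8.
U+26CAB: 4-byte form → F0 A6 B2 AB.
U+10AC: 3-byte form → E1 82 AC.
Concatenated (22 bytes): E9 8F BD ED 84 81 D8 A3 F0 B2 8D 9A E4 95 B8 F0 A6 B2 AB E1 82 AC.

E9 8F BD ED 84 81 D8 A3 F0 B2 8D 9A E4 95 B8 F0 A6 B2 AB E1 82 AC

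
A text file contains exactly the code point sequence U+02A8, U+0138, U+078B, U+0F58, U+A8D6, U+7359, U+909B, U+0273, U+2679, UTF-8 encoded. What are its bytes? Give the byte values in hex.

U+02A8: 2-byte form → CA A8.
U+0138: 2-byte form → C4 B8.
U+078B: 2-byte form → DE 8B.
U+0F58: 3-byte form → E0 BD 98.
U+A8D6: 3-byte form → EA A3 96.
U+7359: 3-byte form → E7 8D 99.
U+909B: 3-byte form → E9 82 9B.
U+0273: 2-byte form → C9 B3.
U+2679: 3-byte form → E2 99 B9.
Concatenated (23 bytes): CA A8 C4 B8 DE 8B E0 BD 98 EA A3 96 E7 8D 99 E9 82 9B C9 B3 E2 99 B9.

CA A8 C4 B8 DE 8B E0 BD 98 EA A3 96 E7 8D 99 E9 82 9B C9 B3 E2 99 B9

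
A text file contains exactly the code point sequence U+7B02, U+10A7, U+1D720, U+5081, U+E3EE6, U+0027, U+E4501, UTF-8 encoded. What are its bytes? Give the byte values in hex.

U+7B02: 3-byte form → E7 AC 82.
U+10A7: 3-byte form → E1 82 A7.
U+1D720: 4-byte form → F0 9D 9C A0.
U+5081: 3-byte form → E5 82 81.
U+E3EE6: 4-byte form → F3 A3 BB A6.
U+0027: 1-byte form → 27.
U+E4501: 4-byte form → F3 A4 94 81.
Concatenated (22 bytes): E7 AC 82 E1 82 A7 F0 9D 9C A0 E5 82 81 F3 A3 BB A6 27 F3 A4 94 81.

E7 AC 82 E1 82 A7 F0 9D 9C A0 E5 82 81 F3 A3 BB A6 27 F3 A4 94 81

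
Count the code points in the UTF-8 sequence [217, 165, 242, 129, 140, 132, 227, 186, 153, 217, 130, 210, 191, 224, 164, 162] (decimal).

Byte at offset 0: 0xD9 = 11011001 → 2-byte char (#1). Advance 2.
Byte at offset 2: 0xF2 = 11110010 → 4-byte char (#2). Advance 4.
Byte at offset 6: 0xE3 = 11100011 → 3-byte char (#3). Advance 3.
Byte at offset 9: 0xD9 = 11011001 → 2-byte char (#4). Advance 2.
Byte at offset 11: 0xD2 = 11010010 → 2-byte char (#5). Advance 2.
Byte at offset 13: 0xE0 = 11100000 → 3-byte char (#6). Advance 3.
Reached end at offset 16 after 6 code points.

6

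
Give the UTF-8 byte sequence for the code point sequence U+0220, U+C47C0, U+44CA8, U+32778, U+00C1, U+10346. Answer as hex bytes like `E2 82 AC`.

C8 A0 F3 84 9F 80 F1 84 B2 A8 F0 B2 9D B8 C3 81 F0 90 8D 86

U+0220: 2-byte form → C8 A0.
U+C47C0: 4-byte form → F3 84 9F 80.
U+44CA8: 4-byte form → F1 84 B2 A8.
U+32778: 4-byte form → F0 B2 9D B8.
U+00C1: 2-byte form → C3 81.
U+10346: 4-byte form → F0 90 8D 86.
Concatenated (20 bytes): C8 A0 F3 84 9F 80 F1 84 B2 A8 F0 B2 9D B8 C3 81 F0 90 8D 86.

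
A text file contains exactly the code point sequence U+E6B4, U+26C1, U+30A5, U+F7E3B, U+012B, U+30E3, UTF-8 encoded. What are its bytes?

U+E6B4: 3-byte form → EE 9A B4.
U+26C1: 3-byte form → E2 9B 81.
U+30A5: 3-byte form → E3 82 A5.
U+F7E3B: 4-byte form → F3 B7 B8 BB.
U+012B: 2-byte form → C4 AB.
U+30E3: 3-byte form → E3 83 A3.
Concatenated (18 bytes): EE 9A B4 E2 9B 81 E3 82 A5 F3 B7 B8 BB C4 AB E3 83 A3.

EE 9A B4 E2 9B 81 E3 82 A5 F3 B7 B8 BB C4 AB E3 83 A3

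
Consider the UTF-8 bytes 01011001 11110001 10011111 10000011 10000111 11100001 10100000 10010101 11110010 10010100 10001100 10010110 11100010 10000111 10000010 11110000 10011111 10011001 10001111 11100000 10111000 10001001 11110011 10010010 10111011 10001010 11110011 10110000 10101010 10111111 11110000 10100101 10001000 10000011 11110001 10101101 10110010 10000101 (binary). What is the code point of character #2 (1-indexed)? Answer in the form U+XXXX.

U+5F0C7

Offset 0: leading byte 0x59 = 01011001 → 1-byte char #1 = 59.
Offset 1: leading byte 0xF1 = 11110001 → 4-byte char #2 = F1 9F 83 87.
Leading byte 0xF1 = 11110001 matches 11110xxx → 4-byte sequence.
Byte 1: 0xF1 = 11110001, payload 001 (3 bits).
Byte 2: 0x9F = 10011111 (10xxxxxx ✓), payload 011111.
Byte 3: 0x83 = 10000011 (10xxxxxx ✓), payload 000011.
Byte 4: 0x87 = 10000111 (10xxxxxx ✓), payload 000111.
Concatenate: 001011111000011000111 = 0x5F0C7 (21 bits → U+5F0C7).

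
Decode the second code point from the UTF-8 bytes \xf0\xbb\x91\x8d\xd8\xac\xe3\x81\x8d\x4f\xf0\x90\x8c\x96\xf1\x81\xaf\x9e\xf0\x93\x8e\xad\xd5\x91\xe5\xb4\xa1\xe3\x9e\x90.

Offset 0: leading byte 0xF0 = 11110000 → 4-byte char #1 = F0 BB 91 8D.
Offset 4: leading byte 0xD8 = 11011000 → 2-byte char #2 = D8 AC.
Leading byte 0xD8 = 11011000 matches 110xxxxx → 2-byte sequence.
Byte 1: 0xD8 = 11011000, payload 11000 (5 bits).
Byte 2: 0xAC = 10101100 (10xxxxxx ✓), payload 101100.
Concatenate: 11000101100 = 0x62C (11 bits → U+062C).

U+062C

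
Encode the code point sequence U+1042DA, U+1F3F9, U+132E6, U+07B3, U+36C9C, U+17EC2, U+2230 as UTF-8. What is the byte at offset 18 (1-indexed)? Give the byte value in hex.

0x9C

1-indexed offset 18 is 0-indexed offset 17.
U+1042DA → 4-byte form F4 84 8B 9A at offsets 0–3.
U+1F3F9 → 4-byte form F0 9F 8F B9 at offsets 4–7.
U+132E6 → 4-byte form F0 93 8B A6 at offsets 8–11.
U+07B3 → 2-byte form DE B3 at offsets 12–13.
U+36C9C → 4-byte form F0 B6 B2 9C at offsets 14–17.
Offset 17 falls in char 5's range; it's byte 4 of F0 B6 B2 9C = 0x9C.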